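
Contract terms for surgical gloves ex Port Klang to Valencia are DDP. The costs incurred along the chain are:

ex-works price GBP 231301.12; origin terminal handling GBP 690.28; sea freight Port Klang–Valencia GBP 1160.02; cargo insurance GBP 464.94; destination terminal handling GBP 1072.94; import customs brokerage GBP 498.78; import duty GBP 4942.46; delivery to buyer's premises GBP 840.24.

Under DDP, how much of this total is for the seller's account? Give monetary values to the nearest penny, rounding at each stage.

Seller's account: GBP 240970.78

DDP: the seller bears all costs including import duty.
Seller's account: goods 231301.12 + origin terminal 690.28 + freight 1160.02 + insurance 464.94 + destination terminal 1072.94 + brokerage 498.78 + duty 4942.46 + delivery 840.24 = 240970.78
Buyer's account: 0.00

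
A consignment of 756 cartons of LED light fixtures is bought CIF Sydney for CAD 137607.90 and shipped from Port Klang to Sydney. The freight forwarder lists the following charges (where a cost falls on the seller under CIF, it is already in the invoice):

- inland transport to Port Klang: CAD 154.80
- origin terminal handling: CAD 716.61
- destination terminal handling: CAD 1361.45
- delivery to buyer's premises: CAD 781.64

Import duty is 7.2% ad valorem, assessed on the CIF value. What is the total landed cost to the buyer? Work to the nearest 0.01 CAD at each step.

CIF: the seller pays costs through ocean freight and marine insurance to the destination port.
Already in the invoice (seller's account under CIF): inland to port, origin terminal — exclude.
The CIF price already equals the CIF value: 137607.90
Import duty = 137607.90 × 7.2% = 9907.77
Buyer bears: destination terminal 1361.45 + delivery 781.64 + duty 9907.77 = 12050.86
Landed cost = invoice 137607.90 + 12050.86 = 149658.76

Total landed cost: CAD 149658.76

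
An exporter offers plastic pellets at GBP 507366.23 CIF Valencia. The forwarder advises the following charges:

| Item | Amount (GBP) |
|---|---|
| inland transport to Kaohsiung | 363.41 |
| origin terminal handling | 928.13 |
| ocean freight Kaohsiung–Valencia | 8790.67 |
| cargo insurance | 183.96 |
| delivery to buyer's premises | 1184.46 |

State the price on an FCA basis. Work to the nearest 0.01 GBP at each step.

FCA price: GBP 497463.47

Not relevant to the conversion: inland to port — on the seller under both CIF and FCA; already in the CIF price and stays in the FCA price. delivery — on the buyer under both terms; not part of either seller's price.
From CIF to FCA, the seller no longer bears: origin terminal, freight, insurance.
FCA price = 507366.23 − 928.13 − 8790.67 − 183.96 = 497463.47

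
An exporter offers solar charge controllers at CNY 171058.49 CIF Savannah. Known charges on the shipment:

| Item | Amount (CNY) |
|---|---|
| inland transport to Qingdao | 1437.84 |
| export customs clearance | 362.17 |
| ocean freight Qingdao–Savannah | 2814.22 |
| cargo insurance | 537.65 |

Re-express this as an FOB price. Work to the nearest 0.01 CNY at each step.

Not relevant to the conversion: export clearance, inland to port — on the seller under both CIF and FOB; already in the CIF price and stays in the FOB price.
From CIF to FOB, the seller no longer bears: freight, insurance.
FOB price = 171058.49 − 2814.22 − 537.65 = 167706.62

FOB price: CNY 167706.62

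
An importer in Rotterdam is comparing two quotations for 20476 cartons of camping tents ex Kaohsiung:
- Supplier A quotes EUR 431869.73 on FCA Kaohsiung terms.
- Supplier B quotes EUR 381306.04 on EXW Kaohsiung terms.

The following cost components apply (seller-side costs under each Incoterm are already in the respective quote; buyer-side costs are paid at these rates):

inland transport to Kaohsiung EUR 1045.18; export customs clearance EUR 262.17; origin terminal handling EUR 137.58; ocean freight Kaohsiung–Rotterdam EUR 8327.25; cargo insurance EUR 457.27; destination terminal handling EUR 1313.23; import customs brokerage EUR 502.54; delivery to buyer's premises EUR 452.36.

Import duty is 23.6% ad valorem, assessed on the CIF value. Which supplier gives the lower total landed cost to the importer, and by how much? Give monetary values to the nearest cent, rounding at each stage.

Supplier B is cheaper by EUR 60880.83

Supplier A (FCA):
CIF value = FCA price + origin terminal + freight + insurance = 431869.73 + 137.58 + 8327.25 + 457.27 = 440791.83
Import duty = 440791.83 × 23.6% = 104026.87
Buyer bears (A): 137.58 + 8327.25 + 457.27 + 1313.23 + 502.54 + 452.36 = 11190.23
Landed cost (A) = invoice 431869.73 + 11190.23 + duty 104026.87 = 547086.83
Supplier B (EXW):
CIF value = EXW price + inland to port + export clearance + origin terminal + freight + insurance = 381306.04 + 1045.18 + 262.17 + 137.58 + 8327.25 + 457.27 = 391535.49
Import duty = 391535.49 × 23.6% = 92402.38
Buyer bears (B): 1045.18 + 262.17 + 137.58 + 8327.25 + 457.27 + 1313.23 + 502.54 + 452.36 = 12497.58
Landed cost (B) = invoice 381306.04 + 12497.58 + duty 92402.38 = 486206.00
Difference = |547086.83 − 486206.00| = 60880.83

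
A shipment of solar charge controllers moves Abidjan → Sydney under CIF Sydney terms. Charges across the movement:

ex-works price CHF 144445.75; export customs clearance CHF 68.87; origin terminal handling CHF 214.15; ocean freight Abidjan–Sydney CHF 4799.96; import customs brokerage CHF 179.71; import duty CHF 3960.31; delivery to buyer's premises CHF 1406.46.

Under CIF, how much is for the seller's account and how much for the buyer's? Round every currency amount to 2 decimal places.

CIF: the seller pays costs through ocean freight and marine insurance to the destination port.
Seller's account: goods 144445.75 + export clearance 68.87 + origin terminal 214.15 + freight 4799.96 = 149528.73
Buyer's account: brokerage 179.71 + duty 3960.31 + delivery 1406.46 = 5546.48

Seller: CHF 149528.73; buyer: CHF 5546.48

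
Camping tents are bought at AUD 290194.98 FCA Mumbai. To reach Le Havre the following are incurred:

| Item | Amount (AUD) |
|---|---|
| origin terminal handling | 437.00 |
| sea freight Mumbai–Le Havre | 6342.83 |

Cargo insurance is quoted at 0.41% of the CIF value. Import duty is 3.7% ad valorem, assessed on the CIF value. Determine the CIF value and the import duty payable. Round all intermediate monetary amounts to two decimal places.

CIF value: AUD 298197.42; import duty: AUD 11033.30

Let C be the CIF value. C = FCA price + pre-shipment costs + freight + 0.41% × C
C − 0.41% × C = 290194.98 + 437.00 + 6342.83
0.9959 × C = 296974.81
C = 296974.81 / 0.9959 = 298197.42
Insurance premium = 0.41% × 298197.42 = 1222.61
Import duty = 298197.42 × 3.7% = 11033.30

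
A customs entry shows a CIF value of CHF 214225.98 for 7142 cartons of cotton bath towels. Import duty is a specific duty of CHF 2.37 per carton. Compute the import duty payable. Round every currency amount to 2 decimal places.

Import duty: CHF 16926.54

Import duty = 7142 × 2.37 = 16926.54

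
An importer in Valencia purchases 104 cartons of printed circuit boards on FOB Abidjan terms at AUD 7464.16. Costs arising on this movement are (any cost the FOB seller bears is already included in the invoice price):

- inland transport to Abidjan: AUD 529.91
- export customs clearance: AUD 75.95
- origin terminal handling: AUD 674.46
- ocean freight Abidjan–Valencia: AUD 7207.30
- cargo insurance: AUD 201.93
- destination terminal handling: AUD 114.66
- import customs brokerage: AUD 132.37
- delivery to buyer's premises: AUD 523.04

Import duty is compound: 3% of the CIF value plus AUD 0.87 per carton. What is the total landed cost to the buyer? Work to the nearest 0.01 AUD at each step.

Total landed cost: AUD 16180.14

FOB: the seller bears costs until goods are on board at the origin port; the buyer bears freight, insurance and all costs thereafter.
Already in the invoice (seller's account under FOB): inland to port, export clearance, origin terminal — exclude.
CIF value = FOB price + freight + insurance = 7464.16 + 7207.30 + 201.93 = 14873.39
Ad valorem component: 14873.39 × 3% = 446.20
Specific component: 104 × 0.87 = 90.48
Import duty = 446.20 + 90.48 = 536.68
Buyer bears: freight 7207.30 + insurance 201.93 + destination terminal 114.66 + brokerage 132.37 + delivery 523.04 + duty 536.68 = 8715.98
Landed cost = invoice 7464.16 + 8715.98 = 16180.14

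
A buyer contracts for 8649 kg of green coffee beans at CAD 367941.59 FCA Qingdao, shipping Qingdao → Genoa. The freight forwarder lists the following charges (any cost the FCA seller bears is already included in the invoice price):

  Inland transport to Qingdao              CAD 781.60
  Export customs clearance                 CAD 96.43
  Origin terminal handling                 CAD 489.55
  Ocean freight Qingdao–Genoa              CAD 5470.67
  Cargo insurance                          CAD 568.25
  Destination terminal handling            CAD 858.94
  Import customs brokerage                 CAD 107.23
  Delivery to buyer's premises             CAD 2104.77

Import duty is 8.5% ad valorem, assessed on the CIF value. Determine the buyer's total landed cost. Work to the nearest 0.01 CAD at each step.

Total landed cost: CAD 409370.96

FCA: the seller delivers export-cleared goods to the carrier; the buyer bears costs from that point.
Already in the invoice (seller's account under FCA): inland to port, export clearance — exclude.
CIF value = FCA price + origin terminal + freight + insurance = 367941.59 + 489.55 + 5470.67 + 568.25 = 374470.06
Import duty = 374470.06 × 8.5% = 31829.96
Buyer bears: origin terminal 489.55 + freight 5470.67 + insurance 568.25 + destination terminal 858.94 + brokerage 107.23 + delivery 2104.77 + duty 31829.96 = 41429.37
Landed cost = invoice 367941.59 + 41429.37 = 409370.96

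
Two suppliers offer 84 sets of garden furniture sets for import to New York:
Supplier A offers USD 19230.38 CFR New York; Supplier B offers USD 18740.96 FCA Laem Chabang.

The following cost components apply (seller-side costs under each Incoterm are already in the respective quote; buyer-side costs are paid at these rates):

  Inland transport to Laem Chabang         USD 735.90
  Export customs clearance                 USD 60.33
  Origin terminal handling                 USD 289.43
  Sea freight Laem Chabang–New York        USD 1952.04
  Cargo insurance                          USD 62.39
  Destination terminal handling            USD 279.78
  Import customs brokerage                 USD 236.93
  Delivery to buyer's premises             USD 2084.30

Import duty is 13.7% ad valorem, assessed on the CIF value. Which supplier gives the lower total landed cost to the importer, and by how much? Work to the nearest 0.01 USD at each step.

Supplier A is cheaper by USD 1992.08

Supplier A (CFR):
CIF value = CFR price + insurance = 19230.38 + 62.39 = 19292.77
Import duty = 19292.77 × 13.7% = 2643.11
Buyer bears (A): 62.39 + 279.78 + 236.93 + 2084.30 = 2663.40
Landed cost (A) = invoice 19230.38 + 2663.40 + duty 2643.11 = 24536.89
Supplier B (FCA):
CIF value = FCA price + origin terminal + freight + insurance = 18740.96 + 289.43 + 1952.04 + 62.39 = 21044.82
Import duty = 21044.82 × 13.7% = 2883.14
Buyer bears (B): 289.43 + 1952.04 + 62.39 + 279.78 + 236.93 + 2084.30 = 4904.87
Landed cost (B) = invoice 18740.96 + 4904.87 + duty 2883.14 = 26528.97
Difference = |24536.89 − 26528.97| = 1992.08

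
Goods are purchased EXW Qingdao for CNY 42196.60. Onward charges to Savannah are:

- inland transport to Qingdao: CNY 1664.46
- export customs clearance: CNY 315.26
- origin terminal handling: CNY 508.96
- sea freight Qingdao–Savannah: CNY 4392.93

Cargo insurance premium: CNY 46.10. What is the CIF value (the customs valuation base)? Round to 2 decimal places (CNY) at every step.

CIF value: CNY 49124.31

CIF = EXW price + pre-shipment costs + freight + insurance
CIF = 42196.60 + 1664.46 + 315.26 + 508.96 + 4392.93 + 46.10 = 49124.31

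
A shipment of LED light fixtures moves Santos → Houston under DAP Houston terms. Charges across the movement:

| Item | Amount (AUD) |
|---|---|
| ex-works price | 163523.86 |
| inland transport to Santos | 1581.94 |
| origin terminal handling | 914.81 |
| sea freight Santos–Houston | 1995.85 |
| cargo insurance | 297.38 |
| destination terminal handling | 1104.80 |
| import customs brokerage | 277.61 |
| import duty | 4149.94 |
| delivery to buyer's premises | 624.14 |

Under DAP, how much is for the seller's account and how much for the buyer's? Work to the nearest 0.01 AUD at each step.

Seller: AUD 170042.78; buyer: AUD 4427.55

DAP: the seller bears all costs to the named destination except import duty and clearance.
Seller's account: goods 163523.86 + inland to port 1581.94 + origin terminal 914.81 + freight 1995.85 + insurance 297.38 + destination terminal 1104.80 + delivery 624.14 = 170042.78
Buyer's account: brokerage 277.61 + duty 4149.94 = 4427.55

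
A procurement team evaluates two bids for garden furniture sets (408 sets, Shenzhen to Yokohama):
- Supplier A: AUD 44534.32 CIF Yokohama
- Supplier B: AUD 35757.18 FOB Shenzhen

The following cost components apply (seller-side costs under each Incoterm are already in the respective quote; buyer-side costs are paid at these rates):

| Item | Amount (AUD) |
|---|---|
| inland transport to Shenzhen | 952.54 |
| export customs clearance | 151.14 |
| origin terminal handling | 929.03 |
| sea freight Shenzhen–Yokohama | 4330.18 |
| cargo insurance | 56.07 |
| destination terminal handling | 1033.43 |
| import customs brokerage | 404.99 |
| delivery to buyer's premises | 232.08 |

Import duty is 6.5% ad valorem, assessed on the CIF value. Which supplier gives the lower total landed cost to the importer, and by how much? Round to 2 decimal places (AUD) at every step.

Supplier B is cheaper by AUD 4676.30

Supplier A (CIF):
The CIF price already equals the CIF value: 44534.32
Import duty = 44534.32 × 6.5% = 2894.73
Buyer bears (A): 1033.43 + 404.99 + 232.08 = 1670.50
Landed cost (A) = invoice 44534.32 + 1670.50 + duty 2894.73 = 49099.55
Supplier B (FOB):
CIF value = FOB price + freight + insurance = 35757.18 + 4330.18 + 56.07 = 40143.43
Import duty = 40143.43 × 6.5% = 2609.32
Buyer bears (B): 4330.18 + 56.07 + 1033.43 + 404.99 + 232.08 = 6056.75
Landed cost (B) = invoice 35757.18 + 6056.75 + duty 2609.32 = 44423.25
Difference = |49099.55 − 44423.25| = 4676.30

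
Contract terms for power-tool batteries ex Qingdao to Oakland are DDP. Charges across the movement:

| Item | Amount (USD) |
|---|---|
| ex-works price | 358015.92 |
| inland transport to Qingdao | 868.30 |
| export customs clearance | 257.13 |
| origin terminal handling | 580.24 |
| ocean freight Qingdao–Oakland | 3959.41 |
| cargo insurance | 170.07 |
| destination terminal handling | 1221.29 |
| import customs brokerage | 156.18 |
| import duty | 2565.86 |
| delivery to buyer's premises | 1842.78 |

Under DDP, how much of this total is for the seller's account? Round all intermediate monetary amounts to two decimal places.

DDP: the seller bears all costs including import duty.
Seller's account: goods 358015.92 + inland to port 868.30 + export clearance 257.13 + origin terminal 580.24 + freight 3959.41 + insurance 170.07 + destination terminal 1221.29 + brokerage 156.18 + duty 2565.86 + delivery 1842.78 = 369637.18
Buyer's account: 0.00

Seller's account: USD 369637.18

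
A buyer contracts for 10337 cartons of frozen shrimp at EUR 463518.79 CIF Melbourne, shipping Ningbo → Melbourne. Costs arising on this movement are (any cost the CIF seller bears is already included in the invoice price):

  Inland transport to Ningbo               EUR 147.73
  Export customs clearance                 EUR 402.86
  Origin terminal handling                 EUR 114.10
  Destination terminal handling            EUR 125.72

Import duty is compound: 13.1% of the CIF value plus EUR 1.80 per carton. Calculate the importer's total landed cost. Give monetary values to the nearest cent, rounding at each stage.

CIF: the seller pays costs through ocean freight and marine insurance to the destination port.
Already in the invoice (seller's account under CIF): inland to port, export clearance, origin terminal — exclude.
The CIF price already equals the CIF value: 463518.79
Ad valorem component: 463518.79 × 13.1% = 60720.96
Specific component: 10337 × 1.80 = 18606.60
Import duty = 60720.96 + 18606.60 = 79327.56
Buyer bears: destination terminal 125.72 + duty 79327.56 = 79453.28
Landed cost = invoice 463518.79 + 79453.28 = 542972.07

Total landed cost: EUR 542972.07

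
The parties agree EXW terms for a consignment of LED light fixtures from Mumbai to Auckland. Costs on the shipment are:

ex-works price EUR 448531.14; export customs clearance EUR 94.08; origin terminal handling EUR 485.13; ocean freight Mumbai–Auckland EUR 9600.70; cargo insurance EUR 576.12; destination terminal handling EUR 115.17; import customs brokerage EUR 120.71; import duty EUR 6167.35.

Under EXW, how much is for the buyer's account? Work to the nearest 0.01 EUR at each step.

Buyer's account: EUR 17159.26

EXW: the seller makes goods available at their premises; the buyer bears all onward costs.
Seller's account: goods 448531.14 = 448531.14
Buyer's account: export clearance 94.08 + origin terminal 485.13 + freight 9600.70 + insurance 576.12 + destination terminal 115.17 + brokerage 120.71 + duty 6167.35 = 17159.26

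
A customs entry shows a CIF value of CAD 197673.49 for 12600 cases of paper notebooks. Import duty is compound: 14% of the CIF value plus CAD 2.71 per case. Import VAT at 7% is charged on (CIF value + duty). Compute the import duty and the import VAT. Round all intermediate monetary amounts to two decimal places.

Ad valorem component: 197673.49 × 14% = 27674.29
Specific component: 12600 × 2.71 = 34146.00
Import duty = 27674.29 + 34146.00 = 61820.29
VAT base = CIF + duty = 197673.49 + 61820.29 = 259493.78
Import VAT = 259493.78 × 7% = 18164.56

Import duty: CAD 61820.29; import VAT: CAD 18164.56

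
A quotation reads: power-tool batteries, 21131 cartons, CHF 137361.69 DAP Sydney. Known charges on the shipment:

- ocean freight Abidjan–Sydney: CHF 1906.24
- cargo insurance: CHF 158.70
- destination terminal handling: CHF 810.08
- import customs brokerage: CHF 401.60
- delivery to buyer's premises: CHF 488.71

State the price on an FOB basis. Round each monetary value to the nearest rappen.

FOB price: CHF 133997.96

Not relevant to the conversion: brokerage — on the buyer under both terms; not part of either seller's price.
From DAP to FOB, the seller no longer bears: freight, insurance, destination terminal, delivery.
FOB price = 137361.69 − 1906.24 − 158.70 − 810.08 − 488.71 = 133997.96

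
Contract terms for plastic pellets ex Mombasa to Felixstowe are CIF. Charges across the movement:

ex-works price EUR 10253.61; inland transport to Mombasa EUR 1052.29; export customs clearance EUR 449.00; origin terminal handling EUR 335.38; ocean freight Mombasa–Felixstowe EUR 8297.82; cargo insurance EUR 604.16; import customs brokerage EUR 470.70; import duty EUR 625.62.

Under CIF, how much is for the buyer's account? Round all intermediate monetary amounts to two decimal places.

CIF: the seller pays costs through ocean freight and marine insurance to the destination port.
Seller's account: goods 10253.61 + inland to port 1052.29 + export clearance 449.00 + origin terminal 335.38 + freight 8297.82 + insurance 604.16 = 20992.26
Buyer's account: brokerage 470.70 + duty 625.62 = 1096.32

Buyer's account: EUR 1096.32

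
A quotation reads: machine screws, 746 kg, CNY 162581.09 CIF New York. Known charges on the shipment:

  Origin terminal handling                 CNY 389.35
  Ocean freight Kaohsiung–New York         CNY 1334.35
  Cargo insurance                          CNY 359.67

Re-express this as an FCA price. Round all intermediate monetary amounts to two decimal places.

From CIF to FCA, the seller no longer bears: origin terminal, freight, insurance.
FCA price = 162581.09 − 389.35 − 1334.35 − 359.67 = 160497.72

FCA price: CNY 160497.72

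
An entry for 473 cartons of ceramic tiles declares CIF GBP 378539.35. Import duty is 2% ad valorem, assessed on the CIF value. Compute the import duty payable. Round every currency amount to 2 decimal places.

Import duty: GBP 7570.79

Import duty = 378539.35 × 2% = 7570.79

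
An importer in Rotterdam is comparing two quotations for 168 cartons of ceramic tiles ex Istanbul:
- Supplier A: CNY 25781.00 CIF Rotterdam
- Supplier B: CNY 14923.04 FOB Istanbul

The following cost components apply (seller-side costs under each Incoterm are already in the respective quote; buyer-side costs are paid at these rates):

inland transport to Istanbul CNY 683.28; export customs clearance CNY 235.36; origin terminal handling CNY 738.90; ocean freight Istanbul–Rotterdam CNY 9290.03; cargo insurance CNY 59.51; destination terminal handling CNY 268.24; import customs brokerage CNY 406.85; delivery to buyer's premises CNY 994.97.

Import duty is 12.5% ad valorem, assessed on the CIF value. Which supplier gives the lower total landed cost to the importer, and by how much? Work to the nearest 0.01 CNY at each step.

Supplier B is cheaper by CNY 1696.98

Supplier A (CIF):
The CIF price already equals the CIF value: 25781.00
Import duty = 25781.00 × 12.5% = 3222.63
Buyer bears (A): 268.24 + 406.85 + 994.97 = 1670.06
Landed cost (A) = invoice 25781.00 + 1670.06 + duty 3222.63 = 30673.69
Supplier B (FOB):
CIF value = FOB price + freight + insurance = 14923.04 + 9290.03 + 59.51 = 24272.58
Import duty = 24272.58 × 12.5% = 3034.07
Buyer bears (B): 9290.03 + 59.51 + 268.24 + 406.85 + 994.97 = 11019.60
Landed cost (B) = invoice 14923.04 + 11019.60 + duty 3034.07 = 28976.71
Difference = |30673.69 − 28976.71| = 1696.98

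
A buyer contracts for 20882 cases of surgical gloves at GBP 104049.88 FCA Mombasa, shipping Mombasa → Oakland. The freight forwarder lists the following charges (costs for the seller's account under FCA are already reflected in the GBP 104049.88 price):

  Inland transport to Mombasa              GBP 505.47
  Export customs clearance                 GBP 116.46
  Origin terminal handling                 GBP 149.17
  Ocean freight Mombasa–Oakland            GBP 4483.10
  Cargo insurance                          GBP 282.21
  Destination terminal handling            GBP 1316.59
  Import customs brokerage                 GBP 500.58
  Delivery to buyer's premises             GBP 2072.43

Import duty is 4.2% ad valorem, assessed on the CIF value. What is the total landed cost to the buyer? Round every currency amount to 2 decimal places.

FCA: the seller delivers export-cleared goods to the carrier; the buyer bears costs from that point.
Already in the invoice (seller's account under FCA): inland to port, export clearance — exclude.
CIF value = FCA price + origin terminal + freight + insurance = 104049.88 + 149.17 + 4483.10 + 282.21 = 108964.36
Import duty = 108964.36 × 4.2% = 4576.50
Buyer bears: origin terminal 149.17 + freight 4483.10 + insurance 282.21 + destination terminal 1316.59 + brokerage 500.58 + delivery 2072.43 + duty 4576.50 = 13380.58
Landed cost = invoice 104049.88 + 13380.58 = 117430.46

Total landed cost: GBP 117430.46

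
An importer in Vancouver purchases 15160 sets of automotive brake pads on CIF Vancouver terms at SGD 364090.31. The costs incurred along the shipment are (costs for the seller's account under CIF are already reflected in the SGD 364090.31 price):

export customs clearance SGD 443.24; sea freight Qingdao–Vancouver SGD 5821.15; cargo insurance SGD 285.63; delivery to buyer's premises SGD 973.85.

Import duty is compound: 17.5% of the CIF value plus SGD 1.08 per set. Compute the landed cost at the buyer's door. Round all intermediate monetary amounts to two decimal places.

Total landed cost: SGD 445152.76

CIF: the seller pays costs through ocean freight and marine insurance to the destination port.
Already in the invoice (seller's account under CIF): export clearance, freight, insurance — exclude.
The CIF price already equals the CIF value: 364090.31
Ad valorem component: 364090.31 × 17.5% = 63715.80
Specific component: 15160 × 1.08 = 16372.80
Import duty = 63715.80 + 16372.80 = 80088.60
Buyer bears: delivery 973.85 + duty 80088.60 = 81062.45
Landed cost = invoice 364090.31 + 81062.45 = 445152.76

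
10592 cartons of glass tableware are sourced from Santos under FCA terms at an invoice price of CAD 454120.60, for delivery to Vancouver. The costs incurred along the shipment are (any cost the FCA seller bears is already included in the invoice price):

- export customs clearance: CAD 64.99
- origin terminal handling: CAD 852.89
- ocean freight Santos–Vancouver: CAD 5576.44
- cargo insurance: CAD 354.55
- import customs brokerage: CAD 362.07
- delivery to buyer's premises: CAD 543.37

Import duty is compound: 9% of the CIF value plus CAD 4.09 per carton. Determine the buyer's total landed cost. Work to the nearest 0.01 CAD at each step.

FCA: the seller delivers export-cleared goods to the carrier; the buyer bears costs from that point.
Already in the invoice (seller's account under FCA): export clearance — exclude.
CIF value = FCA price + origin terminal + freight + insurance = 454120.60 + 852.89 + 5576.44 + 354.55 = 460904.48
Ad valorem component: 460904.48 × 9% = 41481.40
Specific component: 10592 × 4.09 = 43321.28
Import duty = 41481.40 + 43321.28 = 84802.68
Buyer bears: origin terminal 852.89 + freight 5576.44 + insurance 354.55 + brokerage 362.07 + delivery 543.37 + duty 84802.68 = 92492.00
Landed cost = invoice 454120.60 + 92492.00 = 546612.60

Total landed cost: CAD 546612.60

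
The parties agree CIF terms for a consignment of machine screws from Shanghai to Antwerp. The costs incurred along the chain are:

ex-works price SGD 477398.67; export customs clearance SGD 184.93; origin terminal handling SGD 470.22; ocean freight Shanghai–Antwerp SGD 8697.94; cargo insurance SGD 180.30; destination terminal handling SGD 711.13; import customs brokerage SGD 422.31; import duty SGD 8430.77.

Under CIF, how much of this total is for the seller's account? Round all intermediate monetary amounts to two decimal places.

Seller's account: SGD 486932.06

CIF: the seller pays costs through ocean freight and marine insurance to the destination port.
Seller's account: goods 477398.67 + export clearance 184.93 + origin terminal 470.22 + freight 8697.94 + insurance 180.30 = 486932.06
Buyer's account: destination terminal 711.13 + brokerage 422.31 + duty 8430.77 = 9564.21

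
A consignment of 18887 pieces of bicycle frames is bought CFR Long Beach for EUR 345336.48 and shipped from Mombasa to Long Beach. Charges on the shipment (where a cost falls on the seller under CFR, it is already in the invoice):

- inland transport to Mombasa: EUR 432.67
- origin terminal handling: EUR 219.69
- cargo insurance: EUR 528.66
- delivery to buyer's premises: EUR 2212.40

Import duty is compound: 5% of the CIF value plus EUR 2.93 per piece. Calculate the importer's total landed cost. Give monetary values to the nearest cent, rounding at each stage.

CFR: the seller pays costs through ocean freight to the destination port, but not insurance.
Already in the invoice (seller's account under CFR): inland to port, origin terminal — exclude.
CIF value = CFR price + insurance = 345336.48 + 528.66 = 345865.14
Ad valorem component: 345865.14 × 5% = 17293.26
Specific component: 18887 × 2.93 = 55338.91
Import duty = 17293.26 + 55338.91 = 72632.17
Buyer bears: insurance 528.66 + delivery 2212.40 + duty 72632.17 = 75373.23
Landed cost = invoice 345336.48 + 75373.23 = 420709.71

Total landed cost: EUR 420709.71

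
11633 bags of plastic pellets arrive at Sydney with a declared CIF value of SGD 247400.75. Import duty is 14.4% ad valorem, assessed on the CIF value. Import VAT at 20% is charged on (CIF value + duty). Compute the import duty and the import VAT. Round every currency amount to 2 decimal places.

Import duty = 247400.75 × 14.4% = 35625.71
VAT base = CIF + duty = 247400.75 + 35625.71 = 283026.46
Import VAT = 283026.46 × 20% = 56605.29

Import duty: SGD 35625.71; import VAT: SGD 56605.29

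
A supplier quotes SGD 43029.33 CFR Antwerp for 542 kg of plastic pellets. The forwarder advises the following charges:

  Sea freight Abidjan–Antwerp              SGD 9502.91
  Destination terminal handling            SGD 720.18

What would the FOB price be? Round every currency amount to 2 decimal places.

Not relevant to the conversion: destination terminal — on the buyer under both terms; not part of either seller's price.
From CFR to FOB, the seller no longer bears: freight.
FOB price = 43029.33 − 9502.91 = 33526.42

FOB price: SGD 33526.42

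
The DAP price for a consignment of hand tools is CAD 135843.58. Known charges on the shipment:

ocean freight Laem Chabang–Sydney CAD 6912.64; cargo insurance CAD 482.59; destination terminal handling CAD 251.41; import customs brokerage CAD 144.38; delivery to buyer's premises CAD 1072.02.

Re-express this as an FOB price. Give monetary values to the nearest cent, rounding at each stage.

Not relevant to the conversion: brokerage — on the buyer under both terms; not part of either seller's price.
From DAP to FOB, the seller no longer bears: freight, insurance, destination terminal, delivery.
FOB price = 135843.58 − 6912.64 − 482.59 − 251.41 − 1072.02 = 127124.92

FOB price: CAD 127124.92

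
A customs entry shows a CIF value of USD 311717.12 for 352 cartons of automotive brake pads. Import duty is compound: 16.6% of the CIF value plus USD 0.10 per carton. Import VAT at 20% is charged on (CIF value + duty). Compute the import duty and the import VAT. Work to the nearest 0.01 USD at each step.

Ad valorem component: 311717.12 × 16.6% = 51745.04
Specific component: 352 × 0.10 = 35.20
Import duty = 51745.04 + 35.20 = 51780.24
VAT base = CIF + duty = 311717.12 + 51780.24 = 363497.36
Import VAT = 363497.36 × 20% = 72699.47

Import duty: USD 51780.24; import VAT: USD 72699.47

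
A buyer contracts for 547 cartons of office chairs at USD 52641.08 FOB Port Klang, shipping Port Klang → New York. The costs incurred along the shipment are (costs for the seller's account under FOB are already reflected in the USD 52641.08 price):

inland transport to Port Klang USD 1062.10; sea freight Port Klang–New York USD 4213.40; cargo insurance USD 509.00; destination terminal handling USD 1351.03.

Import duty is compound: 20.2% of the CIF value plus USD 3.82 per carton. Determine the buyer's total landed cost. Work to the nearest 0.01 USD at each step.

Total landed cost: USD 72391.47

FOB: the seller bears costs until goods are on board at the origin port; the buyer bears freight, insurance and all costs thereafter.
Already in the invoice (seller's account under FOB): inland to port — exclude.
CIF value = FOB price + freight + insurance = 52641.08 + 4213.40 + 509.00 = 57363.48
Ad valorem component: 57363.48 × 20.2% = 11587.42
Specific component: 547 × 3.82 = 2089.54
Import duty = 11587.42 + 2089.54 = 13676.96
Buyer bears: freight 4213.40 + insurance 509.00 + destination terminal 1351.03 + duty 13676.96 = 19750.39
Landed cost = invoice 52641.08 + 19750.39 = 72391.47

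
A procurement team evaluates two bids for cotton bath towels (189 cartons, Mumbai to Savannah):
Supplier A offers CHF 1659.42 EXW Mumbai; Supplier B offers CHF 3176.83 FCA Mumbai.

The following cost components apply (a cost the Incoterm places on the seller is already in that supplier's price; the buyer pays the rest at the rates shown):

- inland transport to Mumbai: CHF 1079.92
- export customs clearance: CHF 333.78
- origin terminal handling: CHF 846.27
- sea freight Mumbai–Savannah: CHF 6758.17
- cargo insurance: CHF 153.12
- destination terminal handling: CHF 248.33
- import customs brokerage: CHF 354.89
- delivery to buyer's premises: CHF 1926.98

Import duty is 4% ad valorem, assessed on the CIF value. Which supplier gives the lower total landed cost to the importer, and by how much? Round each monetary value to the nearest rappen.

Supplier A is cheaper by CHF 107.86

Supplier A (EXW):
CIF value = EXW price + inland to port + export clearance + origin terminal + freight + insurance = 1659.42 + 1079.92 + 333.78 + 846.27 + 6758.17 + 153.12 = 10830.68
Import duty = 10830.68 × 4% = 433.23
Buyer bears (A): 1079.92 + 333.78 + 846.27 + 6758.17 + 153.12 + 248.33 + 354.89 + 1926.98 = 11701.46
Landed cost (A) = invoice 1659.42 + 11701.46 + duty 433.23 = 13794.11
Supplier B (FCA):
CIF value = FCA price + origin terminal + freight + insurance = 3176.83 + 846.27 + 6758.17 + 153.12 = 10934.39
Import duty = 10934.39 × 4% = 437.38
Buyer bears (B): 846.27 + 6758.17 + 153.12 + 248.33 + 354.89 + 1926.98 = 10287.76
Landed cost (B) = invoice 3176.83 + 10287.76 + duty 437.38 = 13901.97
Difference = |13794.11 − 13901.97| = 107.86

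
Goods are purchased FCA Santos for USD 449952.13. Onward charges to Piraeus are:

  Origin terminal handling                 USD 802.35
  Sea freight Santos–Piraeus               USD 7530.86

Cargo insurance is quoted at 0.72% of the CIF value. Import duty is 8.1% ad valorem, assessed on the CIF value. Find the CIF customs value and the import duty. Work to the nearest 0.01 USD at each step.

Let C be the CIF value. C = FCA price + pre-shipment costs + freight + 0.72% × C
C − 0.72% × C = 449952.13 + 802.35 + 7530.86
0.9928 × C = 458285.34
C = 458285.34 / 0.9928 = 461608.92
Insurance premium = 0.72% × 461608.92 = 3323.58
Import duty = 461608.92 × 8.1% = 37390.32

CIF value: USD 461608.92; import duty: USD 37390.32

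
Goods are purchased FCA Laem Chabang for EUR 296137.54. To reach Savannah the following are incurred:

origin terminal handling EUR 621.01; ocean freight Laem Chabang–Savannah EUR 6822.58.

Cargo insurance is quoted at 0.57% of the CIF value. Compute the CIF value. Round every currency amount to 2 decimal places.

CIF value: EUR 305321.46

Let C be the CIF value. C = FCA price + pre-shipment costs + freight + 0.57% × C
C − 0.57% × C = 296137.54 + 621.01 + 6822.58
0.9943 × C = 303581.13
C = 303581.13 / 0.9943 = 305321.46
Insurance premium = 0.57% × 305321.46 = 1740.33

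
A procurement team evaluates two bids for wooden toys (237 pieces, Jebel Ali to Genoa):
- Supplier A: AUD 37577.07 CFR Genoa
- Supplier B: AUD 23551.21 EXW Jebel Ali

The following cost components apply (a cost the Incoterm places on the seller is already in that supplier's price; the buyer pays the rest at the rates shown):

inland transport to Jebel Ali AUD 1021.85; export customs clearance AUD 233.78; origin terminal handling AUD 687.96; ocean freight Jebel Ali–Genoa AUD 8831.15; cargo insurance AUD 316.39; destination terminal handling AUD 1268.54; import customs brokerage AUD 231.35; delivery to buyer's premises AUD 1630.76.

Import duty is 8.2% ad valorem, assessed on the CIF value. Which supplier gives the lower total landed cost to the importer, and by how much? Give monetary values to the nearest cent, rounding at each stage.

Supplier A (CFR):
CIF value = CFR price + insurance = 37577.07 + 316.39 = 37893.46
Import duty = 37893.46 × 8.2% = 3107.26
Buyer bears (A): 316.39 + 1268.54 + 231.35 + 1630.76 = 3447.04
Landed cost (A) = invoice 37577.07 + 3447.04 + duty 3107.26 = 44131.37
Supplier B (EXW):
CIF value = EXW price + inland to port + export clearance + origin terminal + freight + insurance = 23551.21 + 1021.85 + 233.78 + 687.96 + 8831.15 + 316.39 = 34642.34
Import duty = 34642.34 × 8.2% = 2840.67
Buyer bears (B): 1021.85 + 233.78 + 687.96 + 8831.15 + 316.39 + 1268.54 + 231.35 + 1630.76 = 14221.78
Landed cost (B) = invoice 23551.21 + 14221.78 + duty 2840.67 = 40613.66
Difference = |44131.37 − 40613.66| = 3517.71

Supplier B is cheaper by AUD 3517.71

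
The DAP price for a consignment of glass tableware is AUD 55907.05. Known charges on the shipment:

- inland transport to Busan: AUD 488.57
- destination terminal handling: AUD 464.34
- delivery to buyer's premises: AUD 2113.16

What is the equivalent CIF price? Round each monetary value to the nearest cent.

CIF price: AUD 53329.55

Not relevant to the conversion: inland to port — on the seller under both DAP and CIF; already in the DAP price and stays in the CIF price.
From DAP to CIF, the seller no longer bears: destination terminal, delivery.
CIF price = 55907.05 − 464.34 − 2113.16 = 53329.55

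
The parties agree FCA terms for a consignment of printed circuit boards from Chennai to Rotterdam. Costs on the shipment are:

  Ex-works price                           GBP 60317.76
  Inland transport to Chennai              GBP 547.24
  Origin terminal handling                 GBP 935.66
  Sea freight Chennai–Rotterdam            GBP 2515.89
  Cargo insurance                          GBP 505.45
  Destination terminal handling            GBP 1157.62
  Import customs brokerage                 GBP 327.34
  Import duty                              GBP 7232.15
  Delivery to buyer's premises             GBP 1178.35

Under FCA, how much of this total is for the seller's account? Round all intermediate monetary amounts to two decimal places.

Seller's account: GBP 60865.00

FCA: the seller delivers export-cleared goods to the carrier; the buyer bears costs from that point.
Seller's account: goods 60317.76 + inland to port 547.24 = 60865.00
Buyer's account: origin terminal 935.66 + freight 2515.89 + insurance 505.45 + destination terminal 1157.62 + brokerage 327.34 + duty 7232.15 + delivery 1178.35 = 13852.46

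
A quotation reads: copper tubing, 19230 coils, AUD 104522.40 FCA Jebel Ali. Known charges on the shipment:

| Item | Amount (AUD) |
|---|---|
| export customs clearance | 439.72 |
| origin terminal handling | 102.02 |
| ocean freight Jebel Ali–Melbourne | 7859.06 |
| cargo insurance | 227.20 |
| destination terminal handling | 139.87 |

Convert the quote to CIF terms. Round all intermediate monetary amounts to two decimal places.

CIF price: AUD 112710.68

Not relevant to the conversion: export clearance — on the seller under both FCA and CIF; already in the FCA price and stays in the CIF price. destination terminal — on the buyer under both terms; not part of either seller's price.
From FCA to CIF, the seller additionally bears: origin terminal, freight, insurance.
CIF price = 104522.40 + 102.02 + 7859.06 + 227.20 = 112710.68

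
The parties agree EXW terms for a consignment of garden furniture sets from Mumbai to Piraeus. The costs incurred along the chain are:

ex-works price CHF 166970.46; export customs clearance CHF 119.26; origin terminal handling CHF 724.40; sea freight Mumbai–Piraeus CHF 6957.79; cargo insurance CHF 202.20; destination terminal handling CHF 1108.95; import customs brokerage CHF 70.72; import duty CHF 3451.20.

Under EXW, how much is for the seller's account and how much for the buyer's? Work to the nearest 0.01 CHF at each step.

EXW: the seller makes goods available at their premises; the buyer bears all onward costs.
Seller's account: goods 166970.46 = 166970.46
Buyer's account: export clearance 119.26 + origin terminal 724.40 + freight 6957.79 + insurance 202.20 + destination terminal 1108.95 + brokerage 70.72 + duty 3451.20 = 12634.52

Seller: CHF 166970.46; buyer: CHF 12634.52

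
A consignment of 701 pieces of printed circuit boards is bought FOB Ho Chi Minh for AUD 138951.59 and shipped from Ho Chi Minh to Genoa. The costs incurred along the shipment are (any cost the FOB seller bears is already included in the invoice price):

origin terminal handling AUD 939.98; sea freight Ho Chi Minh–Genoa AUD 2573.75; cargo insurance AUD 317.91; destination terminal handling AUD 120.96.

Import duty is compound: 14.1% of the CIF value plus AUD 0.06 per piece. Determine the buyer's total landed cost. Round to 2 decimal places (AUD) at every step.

FOB: the seller bears costs until goods are on board at the origin port; the buyer bears freight, insurance and all costs thereafter.
Already in the invoice (seller's account under FOB): origin terminal — exclude.
CIF value = FOB price + freight + insurance = 138951.59 + 2573.75 + 317.91 = 141843.25
Ad valorem component: 141843.25 × 14.1% = 19999.90
Specific component: 701 × 0.06 = 42.06
Import duty = 19999.90 + 42.06 = 20041.96
Buyer bears: freight 2573.75 + insurance 317.91 + destination terminal 120.96 + duty 20041.96 = 23054.58
Landed cost = invoice 138951.59 + 23054.58 = 162006.17

Total landed cost: AUD 162006.17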